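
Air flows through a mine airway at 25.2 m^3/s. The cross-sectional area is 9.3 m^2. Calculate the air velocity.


Velocity = flow rate / cross-sectional area
= 25.2 / 9.3
= 2.7097 m/s

2.7097 m/s


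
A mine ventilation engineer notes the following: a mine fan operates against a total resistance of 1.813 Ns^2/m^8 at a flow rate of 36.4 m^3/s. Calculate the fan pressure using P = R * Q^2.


2402.1525 Pa

Compute Q^2:
Q^2 = 36.4^2 = 1324.96
Compute pressure:
P = R * Q^2 = 1.813 * 1324.96
= 2402.1525 Pa


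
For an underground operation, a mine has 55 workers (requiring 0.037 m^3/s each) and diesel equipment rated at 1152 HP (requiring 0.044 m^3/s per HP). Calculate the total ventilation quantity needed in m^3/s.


52.723 m^3/s

Airflow for workers:
Q_people = 55 * 0.037 = 2.035 m^3/s
Airflow for diesel equipment:
Q_diesel = 1152 * 0.044 = 50.688 m^3/s
Total ventilation:
Q_total = 2.035 + 50.688
= 52.723 m^3/s


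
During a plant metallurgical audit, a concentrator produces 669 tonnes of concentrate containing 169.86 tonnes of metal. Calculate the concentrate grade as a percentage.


25.3901%

Grade = (metal in concentrate / concentrate mass) * 100
= (169.86 / 669) * 100
= 0.2539013453 * 100
= 25.3901%


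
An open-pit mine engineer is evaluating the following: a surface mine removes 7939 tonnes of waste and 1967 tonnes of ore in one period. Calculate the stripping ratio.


4.0361

Stripping ratio = waste tonnage / ore tonnage
= 7939 / 1967
= 4.0361


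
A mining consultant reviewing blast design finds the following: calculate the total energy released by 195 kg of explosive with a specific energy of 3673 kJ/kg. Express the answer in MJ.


716.235 MJ

Energy = mass * specific_energy / 1000
= 195 * 3673 / 1000
= 716235 / 1000
= 716.235 MJ


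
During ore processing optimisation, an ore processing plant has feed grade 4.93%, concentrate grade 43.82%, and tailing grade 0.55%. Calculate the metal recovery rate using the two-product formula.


89.9731%

Using the two-product formula:
R = 100 * c * (f - t) / (f * (c - t))
Numerator = 100 * 43.82 * (4.93 - 0.55)
= 100 * 43.82 * 4.38
= 19193.16
Denominator = 4.93 * (43.82 - 0.55)
= 4.93 * 43.27
= 213.3211
R = 19193.16 / 213.3211
= 89.9731%


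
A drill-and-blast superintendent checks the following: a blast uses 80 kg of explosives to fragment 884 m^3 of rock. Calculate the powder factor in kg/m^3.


Powder factor = explosive mass / rock volume
= 80 / 884
= 0.0905 kg/m^3

0.0905 kg/m^3


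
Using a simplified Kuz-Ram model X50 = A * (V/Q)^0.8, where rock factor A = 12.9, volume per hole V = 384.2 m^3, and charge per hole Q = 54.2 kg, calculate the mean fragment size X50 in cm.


61.8068 cm

Compute V/Q:
V/Q = 384.2 / 54.2 = 7.088560886
Raise to the power 0.8:
(V/Q)^0.8 = 7.088560886^0.8 = 4.79122382
Multiply by A:
X50 = 12.9 * 4.79122382
= 61.8068 cm


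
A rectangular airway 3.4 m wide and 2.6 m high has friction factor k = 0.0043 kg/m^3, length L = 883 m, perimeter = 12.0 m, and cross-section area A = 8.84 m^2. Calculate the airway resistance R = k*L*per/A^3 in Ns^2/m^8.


0.066 Ns^2/m^8

Compute the numerator:
k * L * per = 0.0043 * 883 * 12.0
= 45.5628
Compute the denominator:
A^3 = 8.84^3 = 690.807104
Resistance:
R = 45.5628 / 690.807104
= 0.066 Ns^2/m^8


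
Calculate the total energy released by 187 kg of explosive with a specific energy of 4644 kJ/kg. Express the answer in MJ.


868.428 MJ

Energy = mass * specific_energy / 1000
= 187 * 4644 / 1000
= 868428 / 1000
= 868.428 MJ


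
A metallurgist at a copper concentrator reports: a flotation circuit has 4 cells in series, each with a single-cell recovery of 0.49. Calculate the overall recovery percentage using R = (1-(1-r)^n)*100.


93.2348%

Complement of single-cell recovery:
1 - r = 1 - 0.49 = 0.51
Raise to power n:
(1 - r)^4 = 0.51^4 = 0.06765201
Overall recovery:
R = (1 - 0.06765201) * 100
= 93.2348%


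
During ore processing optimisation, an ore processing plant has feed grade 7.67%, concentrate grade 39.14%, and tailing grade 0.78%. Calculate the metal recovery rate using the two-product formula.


91.6571%

Using the two-product formula:
R = 100 * c * (f - t) / (f * (c - t))
Numerator = 100 * 39.14 * (7.67 - 0.78)
= 100 * 39.14 * 6.89
= 26967.46
Denominator = 7.67 * (39.14 - 0.78)
= 7.67 * 38.36
= 294.2212
R = 26967.46 / 294.2212
= 91.6571%


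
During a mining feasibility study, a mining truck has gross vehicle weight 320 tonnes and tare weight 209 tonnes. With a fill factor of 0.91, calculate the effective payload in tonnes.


101.01 tonnes

Maximum payload = gross - tare
= 320 - 209 = 111 tonnes
Effective payload = max payload * fill factor
= 111 * 0.91
= 101.01 tonnes


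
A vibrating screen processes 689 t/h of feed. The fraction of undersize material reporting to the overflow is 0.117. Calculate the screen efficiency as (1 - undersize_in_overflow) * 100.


Screen efficiency = (1 - fraction of undersize in overflow) * 100
= (1 - 0.117) * 100
= 0.883 * 100
= 88.3%

88.3%


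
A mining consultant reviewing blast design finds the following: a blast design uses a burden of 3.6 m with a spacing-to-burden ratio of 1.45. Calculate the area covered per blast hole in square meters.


18.792 m^2

First, find the spacing:
Spacing = burden * ratio = 3.6 * 1.45
= 5.22 m
Then, calculate the area:
Area = burden * spacing = 3.6 * 5.22
= 18.792 m^2


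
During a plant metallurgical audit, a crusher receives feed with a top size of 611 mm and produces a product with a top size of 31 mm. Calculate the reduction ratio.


Reduction ratio = feed size / product size
= 611 / 31
= 19.7097

19.7097


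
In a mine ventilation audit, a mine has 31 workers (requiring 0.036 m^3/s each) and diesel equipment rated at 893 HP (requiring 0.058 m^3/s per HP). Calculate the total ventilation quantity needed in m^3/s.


Airflow for workers:
Q_people = 31 * 0.036 = 1.116 m^3/s
Airflow for diesel equipment:
Q_diesel = 893 * 0.058 = 51.794 m^3/s
Total ventilation:
Q_total = 1.116 + 51.794
= 52.91 m^3/s

52.91 m^3/s


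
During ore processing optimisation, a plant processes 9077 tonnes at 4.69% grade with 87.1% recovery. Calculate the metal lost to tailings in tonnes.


Total metal in feed:
= 9077 * 4.69 / 100 = 425.7113 tonnes
Metal recovered:
= 425.7113 * 87.1 / 100 = 370.7945423 tonnes
Metal lost to tailings:
= 425.7113 - 370.7945423
= 54.9168 tonnes

54.9168 tonnes


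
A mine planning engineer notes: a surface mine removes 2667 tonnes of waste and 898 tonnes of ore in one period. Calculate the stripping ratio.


2.9699

Stripping ratio = waste tonnage / ore tonnage
= 2667 / 898
= 2.9699


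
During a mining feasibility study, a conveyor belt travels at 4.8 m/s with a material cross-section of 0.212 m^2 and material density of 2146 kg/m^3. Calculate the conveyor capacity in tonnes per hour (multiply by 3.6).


Volumetric flow = speed * area
= 4.8 * 0.212 = 1.0176 m^3/s
Mass flow = volumetric * density
= 1.0176 * 2146 = 2183.7696 kg/s
Convert to t/h: multiply by 3.6
Capacity = 2183.7696 * 3.6
= 7861.5706 t/h

7861.5706 t/h


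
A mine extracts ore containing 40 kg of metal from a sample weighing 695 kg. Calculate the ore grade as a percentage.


5.7554%

Ore grade = (metal mass / ore mass) * 100
= (40 / 695) * 100
= 0.05755395683 * 100
= 5.7554%


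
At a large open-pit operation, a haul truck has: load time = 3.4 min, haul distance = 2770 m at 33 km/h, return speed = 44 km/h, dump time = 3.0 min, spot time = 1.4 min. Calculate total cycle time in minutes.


Convert haul speed to m/min: 33 * 1000/60 = 550 m/min
Haul time = 2770 / 550 = 5.036363636 min
Convert return speed to m/min: 44 * 1000/60 = 733.3333333 m/min
Return time = 2770 / 733.3333333 = 3.777272727 min
Total cycle time:
= 3.4 + 5.036363636 + 3.0 + 3.777272727 + 1.4
= 16.6136 min

16.6136 min


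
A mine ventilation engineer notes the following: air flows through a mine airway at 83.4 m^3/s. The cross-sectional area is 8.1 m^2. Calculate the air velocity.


10.2963 m/s

Velocity = flow rate / cross-sectional area
= 83.4 / 8.1
= 10.2963 m/s


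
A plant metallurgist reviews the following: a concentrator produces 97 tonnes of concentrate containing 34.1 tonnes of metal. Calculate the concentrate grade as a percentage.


35.1546%

Grade = (metal in concentrate / concentrate mass) * 100
= (34.1 / 97) * 100
= 0.3515463918 * 100
= 35.1546%


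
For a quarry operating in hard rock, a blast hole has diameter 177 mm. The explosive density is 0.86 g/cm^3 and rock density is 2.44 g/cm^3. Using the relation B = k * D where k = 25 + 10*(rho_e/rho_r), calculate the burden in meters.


5.0489 m

First, compute k:
rho_e / rho_r = 0.86 / 2.44 = 0.3524590164
k = 25 + 10 * 0.3524590164 = 28.52459016
Then, compute burden:
B = k * D / 1000 = 28.52459016 * 177 / 1000
= 5048.852459 / 1000
= 5.0489 m


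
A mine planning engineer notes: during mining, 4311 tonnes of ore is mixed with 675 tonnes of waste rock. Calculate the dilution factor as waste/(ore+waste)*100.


Total material = ore + waste
= 4311 + 675 = 4986 tonnes
Dilution = waste / total * 100
= 675 / 4986 * 100
= 0.1353790614 * 100
= 13.5379%

13.5379%


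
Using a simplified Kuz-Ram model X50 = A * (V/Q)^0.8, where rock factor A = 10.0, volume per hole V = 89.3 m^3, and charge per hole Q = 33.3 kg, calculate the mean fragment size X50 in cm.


Compute V/Q:
V/Q = 89.3 / 33.3 = 2.681681682
Raise to the power 0.8:
(V/Q)^0.8 = 2.681681682^0.8 = 2.201535943
Multiply by A:
X50 = 10.0 * 2.201535943
= 22.0154 cm

22.0154 cm


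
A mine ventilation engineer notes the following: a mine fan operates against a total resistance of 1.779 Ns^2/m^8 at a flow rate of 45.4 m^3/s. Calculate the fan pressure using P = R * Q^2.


3666.8036 Pa

Compute Q^2:
Q^2 = 45.4^2 = 2061.16
Compute pressure:
P = R * Q^2 = 1.779 * 2061.16
= 3666.8036 Pa


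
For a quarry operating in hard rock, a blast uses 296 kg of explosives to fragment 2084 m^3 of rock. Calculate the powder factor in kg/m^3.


0.142 kg/m^3

Powder factor = explosive mass / rock volume
= 296 / 2084
= 0.142 kg/m^3


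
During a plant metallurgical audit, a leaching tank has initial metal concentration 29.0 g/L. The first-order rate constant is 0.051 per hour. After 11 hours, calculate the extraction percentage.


42.9362%

Compute the exponent:
-k * t = -0.051 * 11 = -0.561
Remaining concentration:
C = 29.0 * exp(-0.561)
= 29.0 * 0.5706381403
= 16.54850607 g/L
Extracted = 29.0 - 16.54850607 = 12.45149393 g/L
Extraction % = 12.45149393 / 29.0 * 100
= 42.9362%


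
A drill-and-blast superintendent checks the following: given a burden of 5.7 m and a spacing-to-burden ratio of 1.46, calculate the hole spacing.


Spacing = burden * ratio
= 5.7 * 1.46
= 8.322 m

8.322 m


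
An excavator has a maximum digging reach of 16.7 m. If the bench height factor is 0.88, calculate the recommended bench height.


14.696 m

Bench height = reach * factor
= 16.7 * 0.88
= 14.696 m


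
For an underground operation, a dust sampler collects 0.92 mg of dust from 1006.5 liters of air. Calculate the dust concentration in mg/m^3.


0.9141 mg/m^3

Convert liters to m^3: 1 m^3 = 1000 L
Concentration = mass / volume * 1000
= 0.92 / 1006.5 * 1000
= 0.000914058619 * 1000
= 0.9141 mg/m^3


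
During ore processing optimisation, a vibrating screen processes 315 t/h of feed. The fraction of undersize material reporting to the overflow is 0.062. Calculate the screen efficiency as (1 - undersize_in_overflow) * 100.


Screen efficiency = (1 - fraction of undersize in overflow) * 100
= (1 - 0.062) * 100
= 0.938 * 100
= 93.8%

93.8%


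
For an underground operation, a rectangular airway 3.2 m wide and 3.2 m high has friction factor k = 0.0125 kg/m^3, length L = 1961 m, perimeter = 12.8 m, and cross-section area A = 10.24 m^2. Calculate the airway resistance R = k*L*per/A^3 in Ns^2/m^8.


0.2922 Ns^2/m^8

Compute the numerator:
k * L * per = 0.0125 * 1961 * 12.8
= 313.76
Compute the denominator:
A^3 = 10.24^3 = 1073.741824
Resistance:
R = 313.76 / 1073.741824
= 0.2922 Ns^2/m^8


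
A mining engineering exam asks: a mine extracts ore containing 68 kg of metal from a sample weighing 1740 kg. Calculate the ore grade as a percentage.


3.908%

Ore grade = (metal mass / ore mass) * 100
= (68 / 1740) * 100
= 0.03908045977 * 100
= 3.908%


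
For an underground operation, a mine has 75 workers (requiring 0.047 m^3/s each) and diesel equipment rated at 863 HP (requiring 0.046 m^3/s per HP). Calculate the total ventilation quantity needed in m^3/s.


43.223 m^3/s

Airflow for workers:
Q_people = 75 * 0.047 = 3.525 m^3/s
Airflow for diesel equipment:
Q_diesel = 863 * 0.046 = 39.698 m^3/s
Total ventilation:
Q_total = 3.525 + 39.698
= 43.223 m^3/s


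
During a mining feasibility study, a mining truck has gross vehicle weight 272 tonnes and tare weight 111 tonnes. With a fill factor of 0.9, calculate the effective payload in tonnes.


144.9 tonnes

Maximum payload = gross - tare
= 272 - 111 = 161 tonnes
Effective payload = max payload * fill factor
= 161 * 0.9
= 144.9 tonnes


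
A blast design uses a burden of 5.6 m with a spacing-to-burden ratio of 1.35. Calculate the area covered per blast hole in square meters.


First, find the spacing:
Spacing = burden * ratio = 5.6 * 1.35
= 7.56 m
Then, calculate the area:
Area = burden * spacing = 5.6 * 7.56
= 42.336 m^2

42.336 m^2


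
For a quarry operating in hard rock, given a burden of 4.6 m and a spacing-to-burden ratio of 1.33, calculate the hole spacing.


6.118 m

Spacing = burden * ratio
= 4.6 * 1.33
= 6.118 m


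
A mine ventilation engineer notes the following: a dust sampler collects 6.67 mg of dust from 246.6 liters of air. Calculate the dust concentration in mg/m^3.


27.0479 mg/m^3

Convert liters to m^3: 1 m^3 = 1000 L
Concentration = mass / volume * 1000
= 6.67 / 246.6 * 1000
= 0.02704785077 * 1000
= 27.0479 mg/m^3


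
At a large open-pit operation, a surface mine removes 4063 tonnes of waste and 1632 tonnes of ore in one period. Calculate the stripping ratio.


Stripping ratio = waste tonnage / ore tonnage
= 4063 / 1632
= 2.4896

2.4896


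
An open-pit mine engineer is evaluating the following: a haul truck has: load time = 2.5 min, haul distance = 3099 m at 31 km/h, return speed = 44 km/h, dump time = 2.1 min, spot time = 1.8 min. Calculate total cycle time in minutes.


16.624 min

Convert haul speed to m/min: 31 * 1000/60 = 516.6666667 m/min
Haul time = 3099 / 516.6666667 = 5.998064516 min
Convert return speed to m/min: 44 * 1000/60 = 733.3333333 m/min
Return time = 3099 / 733.3333333 = 4.225909091 min
Total cycle time:
= 2.5 + 5.998064516 + 2.1 + 4.225909091 + 1.8
= 16.624 min


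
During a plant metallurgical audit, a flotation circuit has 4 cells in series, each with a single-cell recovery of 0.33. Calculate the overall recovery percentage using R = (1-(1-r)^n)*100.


79.8489%

Complement of single-cell recovery:
1 - r = 1 - 0.33 = 0.67
Raise to power n:
(1 - r)^4 = 0.67^4 = 0.20151121
Overall recovery:
R = (1 - 0.20151121) * 100
= 79.8489%


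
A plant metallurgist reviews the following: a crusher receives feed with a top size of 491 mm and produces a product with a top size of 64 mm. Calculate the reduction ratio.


Reduction ratio = feed size / product size
= 491 / 64
= 7.6719

7.6719


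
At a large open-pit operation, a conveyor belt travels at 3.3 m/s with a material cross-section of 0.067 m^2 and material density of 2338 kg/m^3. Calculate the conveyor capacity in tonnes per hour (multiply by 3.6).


1860.9545 t/h

Volumetric flow = speed * area
= 3.3 * 0.067 = 0.2211 m^3/s
Mass flow = volumetric * density
= 0.2211 * 2338 = 516.9318 kg/s
Convert to t/h: multiply by 3.6
Capacity = 516.9318 * 3.6
= 1860.9545 t/h


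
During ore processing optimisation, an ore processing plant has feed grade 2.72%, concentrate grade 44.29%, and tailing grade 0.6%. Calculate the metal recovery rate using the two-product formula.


Using the two-product formula:
R = 100 * c * (f - t) / (f * (c - t))
Numerator = 100 * 44.29 * (2.72 - 0.6)
= 100 * 44.29 * 2.12
= 9389.48
Denominator = 2.72 * (44.29 - 0.6)
= 2.72 * 43.69
= 118.8368
R = 9389.48 / 118.8368
= 79.0116%

79.0116%


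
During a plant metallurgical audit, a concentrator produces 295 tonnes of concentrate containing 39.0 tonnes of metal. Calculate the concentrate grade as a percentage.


Grade = (metal in concentrate / concentrate mass) * 100
= (39.0 / 295) * 100
= 0.1322033898 * 100
= 13.2203%

13.2203%


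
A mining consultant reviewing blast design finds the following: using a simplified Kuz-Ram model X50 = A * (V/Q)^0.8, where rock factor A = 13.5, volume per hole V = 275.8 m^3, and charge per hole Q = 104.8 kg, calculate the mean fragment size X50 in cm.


29.2766 cm

Compute V/Q:
V/Q = 275.8 / 104.8 = 2.631679389
Raise to the power 0.8:
(V/Q)^0.8 = 2.631679389^0.8 = 2.168634604
Multiply by A:
X50 = 13.5 * 2.168634604
= 29.2766 cm


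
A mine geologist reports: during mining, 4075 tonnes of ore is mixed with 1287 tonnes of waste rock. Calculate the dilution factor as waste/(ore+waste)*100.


Total material = ore + waste
= 4075 + 1287 = 5362 tonnes
Dilution = waste / total * 100
= 1287 / 5362 * 100
= 0.2400223797 * 100
= 24.0022%

24.0022%


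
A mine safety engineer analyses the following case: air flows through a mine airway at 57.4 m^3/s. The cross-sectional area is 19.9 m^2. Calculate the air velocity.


2.8844 m/s

Velocity = flow rate / cross-sectional area
= 57.4 / 19.9
= 2.8844 m/s


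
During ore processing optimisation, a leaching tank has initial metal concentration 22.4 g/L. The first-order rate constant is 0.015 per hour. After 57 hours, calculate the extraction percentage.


Compute the exponent:
-k * t = -0.015 * 57 = -0.855
Remaining concentration:
C = 22.4 * exp(-0.855)
= 22.4 * 0.4252831911
= 9.52634348 g/L
Extracted = 22.4 - 9.52634348 = 12.87365652 g/L
Extraction % = 12.87365652 / 22.4 * 100
= 57.4717%

57.4717%


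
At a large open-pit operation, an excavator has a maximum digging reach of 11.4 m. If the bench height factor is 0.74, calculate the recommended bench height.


8.436 m

Bench height = reach * factor
= 11.4 * 0.74
= 8.436 m


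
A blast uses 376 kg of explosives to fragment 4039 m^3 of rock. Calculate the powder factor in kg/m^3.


0.0931 kg/m^3

Powder factor = explosive mass / rock volume
= 376 / 4039
= 0.0931 kg/m^3


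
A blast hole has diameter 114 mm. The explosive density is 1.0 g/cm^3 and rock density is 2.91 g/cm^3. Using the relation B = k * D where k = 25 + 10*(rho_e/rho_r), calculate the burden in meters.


First, compute k:
rho_e / rho_r = 1.0 / 2.91 = 0.3436426117
k = 25 + 10 * 0.3436426117 = 28.43642612
Then, compute burden:
B = k * D / 1000 = 28.43642612 * 114 / 1000
= 3241.752577 / 1000
= 3.2418 m

3.2418 m


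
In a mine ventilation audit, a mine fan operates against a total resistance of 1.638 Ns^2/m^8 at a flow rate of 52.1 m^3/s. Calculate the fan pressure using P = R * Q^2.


4446.2036 Pa

Compute Q^2:
Q^2 = 52.1^2 = 2714.41
Compute pressure:
P = R * Q^2 = 1.638 * 2714.41
= 4446.2036 Pa


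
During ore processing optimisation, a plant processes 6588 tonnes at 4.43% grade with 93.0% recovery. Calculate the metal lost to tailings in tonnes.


20.4294 tonnes

Total metal in feed:
= 6588 * 4.43 / 100 = 291.8484 tonnes
Metal recovered:
= 291.8484 * 93.0 / 100 = 271.419012 tonnes
Metal lost to tailings:
= 291.8484 - 271.419012
= 20.4294 tonnes


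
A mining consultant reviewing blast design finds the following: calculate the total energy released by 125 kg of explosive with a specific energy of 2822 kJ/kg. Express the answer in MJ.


352.75 MJ

Energy = mass * specific_energy / 1000
= 125 * 2822 / 1000
= 352750 / 1000
= 352.75 MJ


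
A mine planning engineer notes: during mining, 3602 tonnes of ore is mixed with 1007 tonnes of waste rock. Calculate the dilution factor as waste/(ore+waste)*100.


21.8486%

Total material = ore + waste
= 3602 + 1007 = 4609 tonnes
Dilution = waste / total * 100
= 1007 / 4609 * 100
= 0.2184855717 * 100
= 21.8486%


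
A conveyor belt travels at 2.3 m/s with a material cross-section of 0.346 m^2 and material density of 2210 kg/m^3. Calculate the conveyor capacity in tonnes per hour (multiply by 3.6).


6331.3848 t/h

Volumetric flow = speed * area
= 2.3 * 0.346 = 0.7958 m^3/s
Mass flow = volumetric * density
= 0.7958 * 2210 = 1758.718 kg/s
Convert to t/h: multiply by 3.6
Capacity = 1758.718 * 3.6
= 6331.3848 t/h


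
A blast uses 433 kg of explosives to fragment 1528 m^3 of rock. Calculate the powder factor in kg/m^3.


Powder factor = explosive mass / rock volume
= 433 / 1528
= 0.2834 kg/m^3

0.2834 kg/m^3


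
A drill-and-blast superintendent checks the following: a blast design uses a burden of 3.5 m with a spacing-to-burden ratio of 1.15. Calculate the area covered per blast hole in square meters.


14.0875 m^2

First, find the spacing:
Spacing = burden * ratio = 3.5 * 1.15
= 4.025 m
Then, calculate the area:
Area = burden * spacing = 3.5 * 4.025
= 14.0875 m^2


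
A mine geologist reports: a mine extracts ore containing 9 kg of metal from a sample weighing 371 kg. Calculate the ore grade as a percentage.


2.4259%

Ore grade = (metal mass / ore mass) * 100
= (9 / 371) * 100
= 0.02425876011 * 100
= 2.4259%


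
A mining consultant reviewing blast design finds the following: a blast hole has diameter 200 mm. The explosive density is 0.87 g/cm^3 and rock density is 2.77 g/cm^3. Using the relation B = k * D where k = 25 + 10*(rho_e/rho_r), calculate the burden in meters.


5.6282 m

First, compute k:
rho_e / rho_r = 0.87 / 2.77 = 0.3140794224
k = 25 + 10 * 0.3140794224 = 28.14079422
Then, compute burden:
B = k * D / 1000 = 28.14079422 * 200 / 1000
= 5628.158845 / 1000
= 5.6282 m


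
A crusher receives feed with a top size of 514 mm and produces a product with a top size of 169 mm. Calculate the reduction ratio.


3.0414

Reduction ratio = feed size / product size
= 514 / 169
= 3.0414


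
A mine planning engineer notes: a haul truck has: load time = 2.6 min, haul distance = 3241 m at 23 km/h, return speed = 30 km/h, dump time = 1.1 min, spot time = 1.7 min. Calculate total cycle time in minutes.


20.3368 min

Convert haul speed to m/min: 23 * 1000/60 = 383.3333333 m/min
Haul time = 3241 / 383.3333333 = 8.454782609 min
Convert return speed to m/min: 30 * 1000/60 = 500 m/min
Return time = 3241 / 500 = 6.482 min
Total cycle time:
= 2.6 + 8.454782609 + 1.1 + 6.482 + 1.7
= 20.3368 min


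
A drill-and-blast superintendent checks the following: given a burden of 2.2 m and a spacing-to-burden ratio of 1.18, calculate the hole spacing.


2.596 m

Spacing = burden * ratio
= 2.2 * 1.18
= 2.596 m


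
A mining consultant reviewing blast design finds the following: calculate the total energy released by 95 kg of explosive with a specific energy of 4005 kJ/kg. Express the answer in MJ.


Energy = mass * specific_energy / 1000
= 95 * 4005 / 1000
= 380475 / 1000
= 380.475 MJ

380.475 MJ


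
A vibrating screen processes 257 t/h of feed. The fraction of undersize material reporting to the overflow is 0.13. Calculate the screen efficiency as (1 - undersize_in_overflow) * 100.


87.0%

Screen efficiency = (1 - fraction of undersize in overflow) * 100
= (1 - 0.13) * 100
= 0.87 * 100
= 87.0%


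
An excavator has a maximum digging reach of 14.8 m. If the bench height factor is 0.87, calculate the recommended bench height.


12.876 m

Bench height = reach * factor
= 14.8 * 0.87
= 12.876 m


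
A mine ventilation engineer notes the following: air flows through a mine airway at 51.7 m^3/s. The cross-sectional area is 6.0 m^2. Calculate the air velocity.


8.6167 m/s

Velocity = flow rate / cross-sectional area
= 51.7 / 6.0
= 8.6167 m/s


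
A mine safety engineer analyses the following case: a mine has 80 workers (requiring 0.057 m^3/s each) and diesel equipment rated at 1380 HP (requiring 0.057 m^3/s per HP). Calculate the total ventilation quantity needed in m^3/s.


Airflow for workers:
Q_people = 80 * 0.057 = 4.56 m^3/s
Airflow for diesel equipment:
Q_diesel = 1380 * 0.057 = 78.66 m^3/s
Total ventilation:
Q_total = 4.56 + 78.66
= 83.22 m^3/s

83.22 m^3/s


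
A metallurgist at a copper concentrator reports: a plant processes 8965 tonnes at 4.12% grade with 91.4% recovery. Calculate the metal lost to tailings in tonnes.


31.7648 tonnes

Total metal in feed:
= 8965 * 4.12 / 100 = 369.358 tonnes
Metal recovered:
= 369.358 * 91.4 / 100 = 337.593212 tonnes
Metal lost to tailings:
= 369.358 - 337.593212
= 31.7648 tonnes


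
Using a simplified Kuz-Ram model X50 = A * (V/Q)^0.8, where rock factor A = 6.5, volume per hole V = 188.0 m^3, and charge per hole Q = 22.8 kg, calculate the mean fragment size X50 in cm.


35.1473 cm

Compute V/Q:
V/Q = 188.0 / 22.8 = 8.245614035
Raise to the power 0.8:
(V/Q)^0.8 = 8.245614035^0.8 = 5.40727431
Multiply by A:
X50 = 6.5 * 5.40727431
= 35.1473 cm


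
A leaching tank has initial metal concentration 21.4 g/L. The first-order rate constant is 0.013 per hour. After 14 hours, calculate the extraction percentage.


Compute the exponent:
-k * t = -0.013 * 14 = -0.182
Remaining concentration:
C = 21.4 * exp(-0.182)
= 21.4 * 0.8336013404
= 17.83906868 g/L
Extracted = 21.4 - 17.83906868 = 3.560931315 g/L
Extraction % = 3.560931315 / 21.4 * 100
= 16.6399%

16.6399%


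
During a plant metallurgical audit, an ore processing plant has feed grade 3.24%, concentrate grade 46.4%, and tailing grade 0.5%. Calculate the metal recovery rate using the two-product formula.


Using the two-product formula:
R = 100 * c * (f - t) / (f * (c - t))
Numerator = 100 * 46.4 * (3.24 - 0.5)
= 100 * 46.4 * 2.74
= 12713.6
Denominator = 3.24 * (46.4 - 0.5)
= 3.24 * 45.9
= 148.716
R = 12713.6 / 148.716
= 85.4891%

85.4891%


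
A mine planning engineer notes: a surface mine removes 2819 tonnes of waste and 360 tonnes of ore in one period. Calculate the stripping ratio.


Stripping ratio = waste tonnage / ore tonnage
= 2819 / 360
= 7.8306

7.8306


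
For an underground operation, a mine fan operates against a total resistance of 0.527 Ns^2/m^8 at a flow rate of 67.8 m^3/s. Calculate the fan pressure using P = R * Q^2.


Compute Q^2:
Q^2 = 67.8^2 = 4596.84
Compute pressure:
P = R * Q^2 = 0.527 * 4596.84
= 2422.5347 Pa

2422.5347 Pa


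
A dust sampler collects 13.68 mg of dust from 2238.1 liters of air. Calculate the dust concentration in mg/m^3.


6.1123 mg/m^3

Convert liters to m^3: 1 m^3 = 1000 L
Concentration = mass / volume * 1000
= 13.68 / 2238.1 * 1000
= 0.006112327421 * 1000
= 6.1123 mg/m^3


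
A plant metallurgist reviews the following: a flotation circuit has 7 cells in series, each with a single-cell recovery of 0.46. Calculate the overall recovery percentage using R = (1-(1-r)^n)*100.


Complement of single-cell recovery:
1 - r = 1 - 0.46 = 0.54
Raise to power n:
(1 - r)^7 = 0.54^7 = 0.0133892521
Overall recovery:
R = (1 - 0.0133892521) * 100
= 98.6611%

98.6611%


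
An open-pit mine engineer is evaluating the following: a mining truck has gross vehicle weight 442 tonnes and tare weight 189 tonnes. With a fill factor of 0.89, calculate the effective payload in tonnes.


Maximum payload = gross - tare
= 442 - 189 = 253 tonnes
Effective payload = max payload * fill factor
= 253 * 0.89
= 225.17 tonnes

225.17 tonnes


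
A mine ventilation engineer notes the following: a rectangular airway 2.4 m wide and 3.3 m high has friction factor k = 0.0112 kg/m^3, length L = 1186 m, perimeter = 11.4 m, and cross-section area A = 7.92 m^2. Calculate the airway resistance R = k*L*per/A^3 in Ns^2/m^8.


0.3048 Ns^2/m^8

Compute the numerator:
k * L * per = 0.0112 * 1186 * 11.4
= 151.42848
Compute the denominator:
A^3 = 7.92^3 = 496.793088
Resistance:
R = 151.42848 / 496.793088
= 0.3048 Ns^2/m^8


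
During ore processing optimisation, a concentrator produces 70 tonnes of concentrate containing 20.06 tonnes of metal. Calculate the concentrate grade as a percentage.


28.6571%

Grade = (metal in concentrate / concentrate mass) * 100
= (20.06 / 70) * 100
= 0.2865714286 * 100
= 28.6571%


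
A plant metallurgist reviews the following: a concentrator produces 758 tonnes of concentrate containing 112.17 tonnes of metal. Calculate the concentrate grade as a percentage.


14.7982%

Grade = (metal in concentrate / concentrate mass) * 100
= (112.17 / 758) * 100
= 0.1479815303 * 100
= 14.7982%


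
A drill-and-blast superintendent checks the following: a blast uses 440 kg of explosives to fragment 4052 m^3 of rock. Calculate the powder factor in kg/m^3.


0.1086 kg/m^3

Powder factor = explosive mass / rock volume
= 440 / 4052
= 0.1086 kg/m^3


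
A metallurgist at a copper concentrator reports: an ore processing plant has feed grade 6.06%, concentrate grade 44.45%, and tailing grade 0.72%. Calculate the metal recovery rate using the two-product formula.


89.5697%

Using the two-product formula:
R = 100 * c * (f - t) / (f * (c - t))
Numerator = 100 * 44.45 * (6.06 - 0.72)
= 100 * 44.45 * 5.34
= 23736.3
Denominator = 6.06 * (44.45 - 0.72)
= 6.06 * 43.73
= 265.0038
R = 23736.3 / 265.0038
= 89.5697%


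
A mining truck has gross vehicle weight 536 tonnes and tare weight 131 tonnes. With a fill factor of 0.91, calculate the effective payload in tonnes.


368.55 tonnes

Maximum payload = gross - tare
= 536 - 131 = 405 tonnes
Effective payload = max payload * fill factor
= 405 * 0.91
= 368.55 tonnes


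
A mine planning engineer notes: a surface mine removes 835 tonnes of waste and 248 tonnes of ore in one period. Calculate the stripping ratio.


Stripping ratio = waste tonnage / ore tonnage
= 835 / 248
= 3.3669

3.3669


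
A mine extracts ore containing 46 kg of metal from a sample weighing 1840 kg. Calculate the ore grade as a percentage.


2.5%

Ore grade = (metal mass / ore mass) * 100
= (46 / 1840) * 100
= 0.025 * 100
= 2.5%


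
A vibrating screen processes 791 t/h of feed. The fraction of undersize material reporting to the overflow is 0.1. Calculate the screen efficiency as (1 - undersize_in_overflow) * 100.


90.0%

Screen efficiency = (1 - fraction of undersize in overflow) * 100
= (1 - 0.1) * 100
= 0.9 * 100
= 90.0%


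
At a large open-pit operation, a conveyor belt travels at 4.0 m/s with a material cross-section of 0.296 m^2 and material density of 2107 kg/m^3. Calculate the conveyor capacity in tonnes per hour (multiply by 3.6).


Volumetric flow = speed * area
= 4.0 * 0.296 = 1.184 m^3/s
Mass flow = volumetric * density
= 1.184 * 2107 = 2494.688 kg/s
Convert to t/h: multiply by 3.6
Capacity = 2494.688 * 3.6
= 8980.8768 t/h

8980.8768 t/h


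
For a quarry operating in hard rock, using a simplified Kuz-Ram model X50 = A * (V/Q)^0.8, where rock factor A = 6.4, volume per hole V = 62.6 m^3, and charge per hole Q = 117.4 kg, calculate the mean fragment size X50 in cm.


3.8699 cm

Compute V/Q:
V/Q = 62.6 / 117.4 = 0.5332197615
Raise to the power 0.8:
(V/Q)^0.8 = 0.5332197615^0.8 = 0.6046791432
Multiply by A:
X50 = 6.4 * 0.6046791432
= 3.8699 cm


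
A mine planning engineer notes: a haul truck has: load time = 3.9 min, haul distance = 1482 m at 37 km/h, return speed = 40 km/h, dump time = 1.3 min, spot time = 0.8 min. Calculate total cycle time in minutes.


Convert haul speed to m/min: 37 * 1000/60 = 616.6666667 m/min
Haul time = 1482 / 616.6666667 = 2.403243243 min
Convert return speed to m/min: 40 * 1000/60 = 666.6666667 m/min
Return time = 1482 / 666.6666667 = 2.223 min
Total cycle time:
= 3.9 + 2.403243243 + 1.3 + 2.223 + 0.8
= 10.6262 min

10.6262 min


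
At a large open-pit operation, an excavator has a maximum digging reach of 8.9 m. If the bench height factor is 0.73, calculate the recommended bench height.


6.497 m

Bench height = reach * factor
= 8.9 * 0.73
= 6.497 m


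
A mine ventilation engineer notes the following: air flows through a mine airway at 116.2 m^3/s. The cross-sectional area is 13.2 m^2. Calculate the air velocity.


Velocity = flow rate / cross-sectional area
= 116.2 / 13.2
= 8.803 m/s

8.803 m/s


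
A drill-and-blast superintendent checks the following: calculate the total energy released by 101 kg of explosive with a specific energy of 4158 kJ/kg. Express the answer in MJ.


419.958 MJ

Energy = mass * specific_energy / 1000
= 101 * 4158 / 1000
= 419958 / 1000
= 419.958 MJ


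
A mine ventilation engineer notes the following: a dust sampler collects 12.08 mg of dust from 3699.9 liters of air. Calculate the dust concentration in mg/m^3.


Convert liters to m^3: 1 m^3 = 1000 L
Concentration = mass / volume * 1000
= 12.08 / 3699.9 * 1000
= 0.003264953107 * 1000
= 3.265 mg/m^3

3.265 mg/m^3


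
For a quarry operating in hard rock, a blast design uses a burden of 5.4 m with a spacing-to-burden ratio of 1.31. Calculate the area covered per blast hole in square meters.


38.1996 m^2

First, find the spacing:
Spacing = burden * ratio = 5.4 * 1.31
= 7.074 m
Then, calculate the area:
Area = burden * spacing = 5.4 * 7.074
= 38.1996 m^2


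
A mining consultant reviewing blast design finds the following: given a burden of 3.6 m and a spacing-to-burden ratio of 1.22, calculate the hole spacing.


Spacing = burden * ratio
= 3.6 * 1.22
= 4.392 m

4.392 m


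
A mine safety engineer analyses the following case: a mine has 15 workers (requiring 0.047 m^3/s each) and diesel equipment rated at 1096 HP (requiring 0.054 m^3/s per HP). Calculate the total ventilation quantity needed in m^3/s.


59.889 m^3/s

Airflow for workers:
Q_people = 15 * 0.047 = 0.705 m^3/s
Airflow for diesel equipment:
Q_diesel = 1096 * 0.054 = 59.184 m^3/s
Total ventilation:
Q_total = 0.705 + 59.184
= 59.889 m^3/s


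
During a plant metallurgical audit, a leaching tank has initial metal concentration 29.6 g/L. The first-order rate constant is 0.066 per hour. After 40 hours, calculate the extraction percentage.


Compute the exponent:
-k * t = -0.066 * 40 = -2.64
Remaining concentration:
C = 29.6 * exp(-2.64)
= 29.6 * 0.07136126956
= 2.112293579 g/L
Extracted = 29.6 - 2.112293579 = 27.48770642 g/L
Extraction % = 27.48770642 / 29.6 * 100
= 92.8639%

92.8639%


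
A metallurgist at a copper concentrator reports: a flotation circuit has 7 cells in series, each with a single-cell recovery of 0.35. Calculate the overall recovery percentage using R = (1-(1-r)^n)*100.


95.0978%

Complement of single-cell recovery:
1 - r = 1 - 0.35 = 0.65
Raise to power n:
(1 - r)^7 = 0.65^7 = 0.04902227891
Overall recovery:
R = (1 - 0.04902227891) * 100
= 95.0978%


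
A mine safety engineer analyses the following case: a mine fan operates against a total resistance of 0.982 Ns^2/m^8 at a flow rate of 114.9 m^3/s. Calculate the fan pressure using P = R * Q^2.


12964.3738 Pa

Compute Q^2:
Q^2 = 114.9^2 = 13202.01
Compute pressure:
P = R * Q^2 = 0.982 * 13202.01
= 12964.3738 Pa


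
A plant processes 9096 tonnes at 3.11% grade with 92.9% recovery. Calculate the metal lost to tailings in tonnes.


20.0849 tonnes

Total metal in feed:
= 9096 * 3.11 / 100 = 282.8856 tonnes
Metal recovered:
= 282.8856 * 92.9 / 100 = 262.8007224 tonnes
Metal lost to tailings:
= 282.8856 - 262.8007224
= 20.0849 tonnes


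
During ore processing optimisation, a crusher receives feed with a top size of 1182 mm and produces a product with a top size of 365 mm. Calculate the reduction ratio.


Reduction ratio = feed size / product size
= 1182 / 365
= 3.2384

3.2384


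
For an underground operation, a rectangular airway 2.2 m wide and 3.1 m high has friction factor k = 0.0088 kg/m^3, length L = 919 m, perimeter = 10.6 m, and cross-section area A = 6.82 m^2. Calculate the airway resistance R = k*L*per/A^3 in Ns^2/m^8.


Compute the numerator:
k * L * per = 0.0088 * 919 * 10.6
= 85.72432
Compute the denominator:
A^3 = 6.82^3 = 317.214568
Resistance:
R = 85.72432 / 317.214568
= 0.2702 Ns^2/m^8

0.2702 Ns^2/m^8


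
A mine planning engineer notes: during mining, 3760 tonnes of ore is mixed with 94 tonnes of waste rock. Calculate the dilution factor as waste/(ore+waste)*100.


Total material = ore + waste
= 3760 + 94 = 3854 tonnes
Dilution = waste / total * 100
= 94 / 3854 * 100
= 0.0243902439 * 100
= 2.439%

2.439%


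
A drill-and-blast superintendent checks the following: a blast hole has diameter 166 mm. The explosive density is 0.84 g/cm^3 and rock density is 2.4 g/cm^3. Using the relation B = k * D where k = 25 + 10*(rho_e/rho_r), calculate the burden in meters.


First, compute k:
rho_e / rho_r = 0.84 / 2.4 = 0.35
k = 25 + 10 * 0.35 = 28.5
Then, compute burden:
B = k * D / 1000 = 28.5 * 166 / 1000
= 4731 / 1000
= 4.731 m

4.731 m


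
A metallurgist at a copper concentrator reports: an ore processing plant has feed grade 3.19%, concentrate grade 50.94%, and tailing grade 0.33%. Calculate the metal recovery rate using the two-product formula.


90.2398%

Using the two-product formula:
R = 100 * c * (f - t) / (f * (c - t))
Numerator = 100 * 50.94 * (3.19 - 0.33)
= 100 * 50.94 * 2.86
= 14568.84
Denominator = 3.19 * (50.94 - 0.33)
= 3.19 * 50.61
= 161.4459
R = 14568.84 / 161.4459
= 90.2398%


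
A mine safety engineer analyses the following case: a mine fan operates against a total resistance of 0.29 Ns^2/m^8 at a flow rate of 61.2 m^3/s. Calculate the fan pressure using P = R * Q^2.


Compute Q^2:
Q^2 = 61.2^2 = 3745.44
Compute pressure:
P = R * Q^2 = 0.29 * 3745.44
= 1086.1776 Pa

1086.1776 Pa


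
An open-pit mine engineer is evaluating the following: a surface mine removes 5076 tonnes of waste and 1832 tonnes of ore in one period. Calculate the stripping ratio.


Stripping ratio = waste tonnage / ore tonnage
= 5076 / 1832
= 2.7707

2.7707


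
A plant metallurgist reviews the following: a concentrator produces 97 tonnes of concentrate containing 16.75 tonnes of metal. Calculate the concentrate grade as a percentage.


17.268%

Grade = (metal in concentrate / concentrate mass) * 100
= (16.75 / 97) * 100
= 0.1726804124 * 100
= 17.268%


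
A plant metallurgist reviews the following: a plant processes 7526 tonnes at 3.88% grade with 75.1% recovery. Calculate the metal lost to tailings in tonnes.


Total metal in feed:
= 7526 * 3.88 / 100 = 292.0088 tonnes
Metal recovered:
= 292.0088 * 75.1 / 100 = 219.2986088 tonnes
Metal lost to tailings:
= 292.0088 - 219.2986088
= 72.7102 tonnes

72.7102 tonnes


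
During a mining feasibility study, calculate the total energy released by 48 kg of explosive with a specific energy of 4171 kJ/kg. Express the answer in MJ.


Energy = mass * specific_energy / 1000
= 48 * 4171 / 1000
= 200208 / 1000
= 200.208 MJ

200.208 MJ


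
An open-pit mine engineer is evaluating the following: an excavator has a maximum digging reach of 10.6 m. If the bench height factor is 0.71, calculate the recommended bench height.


Bench height = reach * factor
= 10.6 * 0.71
= 7.526 m

7.526 m


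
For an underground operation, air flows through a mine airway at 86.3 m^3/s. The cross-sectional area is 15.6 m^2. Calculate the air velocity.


5.5321 m/s

Velocity = flow rate / cross-sectional area
= 86.3 / 15.6
= 5.5321 m/s


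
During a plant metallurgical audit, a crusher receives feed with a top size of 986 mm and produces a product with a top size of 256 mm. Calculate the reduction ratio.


3.8516

Reduction ratio = feed size / product size
= 986 / 256
= 3.8516


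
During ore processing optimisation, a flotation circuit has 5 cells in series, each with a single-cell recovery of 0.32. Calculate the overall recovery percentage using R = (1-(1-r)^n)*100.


85.4607%

Complement of single-cell recovery:
1 - r = 1 - 0.32 = 0.68
Raise to power n:
(1 - r)^5 = 0.68^5 = 0.1453933568
Overall recovery:
R = (1 - 0.1453933568) * 100
= 85.4607%
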